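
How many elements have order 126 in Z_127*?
A prime p has φ(p-1) primitive roots; here φ(126) = 36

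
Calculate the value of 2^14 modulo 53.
By repeated squaring mod 53: 2^{1}≡2, 2^{2}≡4, 2^{4}≡16, 2^{8}≡44. Then 2^{14} = 2^{8+4+2} ≡ 44 × 16 × 4 ≡ 7 mod 53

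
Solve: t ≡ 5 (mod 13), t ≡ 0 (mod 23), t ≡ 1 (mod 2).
M = 13 × 23 × 2 = 598. M₁ = 46, y₁ ≡ 2 (mod 13). M₂ = 26, y₂ ≡ 8 (mod 23). M₃ = 299, y₃ ≡ 1 (mod 2). t = 5×46×2 + 0×26×8 + 1×299×1 ≡ 161 (mod 598)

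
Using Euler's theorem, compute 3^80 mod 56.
By Euler: 3^{24} ≡ 1 mod 56 since gcd(3, 56) = 1. 80 = 3×24 + 8. So 3^{80} ≡ 3^{8} ≡ 9 mod 56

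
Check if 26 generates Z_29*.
ord_29(26) divides 28. For each prime q|28: 26^{14}≡28, 26^{4}≡23, none ≡ 1. So 26 has order 28 and is a primitive root mod 29.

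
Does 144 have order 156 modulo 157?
144^{3} ≡ 1 mod 157 and 3 < 156, so ord_157(144) = 3 ≠ 156 and 144 is not a primitive root.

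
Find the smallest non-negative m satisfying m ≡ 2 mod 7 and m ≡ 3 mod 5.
M = 7 × 5 = 35. M₁ = 5, y₁ ≡ 3 mod 7. M₂ = 7, y₂ ≡ 3 mod 5. m = 2×5×3 + 3×7×3 ≡ 23 mod 35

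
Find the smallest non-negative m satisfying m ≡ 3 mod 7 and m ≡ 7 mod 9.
M = 7 × 9 = 63. M₁ = 9, y₁ ≡ 4 mod 7. M₂ = 7, y₂ ≡ 4 mod 9. m = 3×9×4 + 7×7×4 ≡ 52 mod 63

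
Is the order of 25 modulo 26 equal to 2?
Powers of 25 mod 26: 25^1≡25, 25^2≡1. First k with 25^k≡1 is k=2. Yes, ord_26(25) = 2.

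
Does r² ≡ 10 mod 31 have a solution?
By Euler's criterion: 10^{15} ≡ 1 mod 31. Since this equals 1, 10 is a QR.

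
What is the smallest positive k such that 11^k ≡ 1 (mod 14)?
Powers of 11 mod 14: 11^1≡11, 11^2≡9, 11^3≡1. ord_14(11) = 3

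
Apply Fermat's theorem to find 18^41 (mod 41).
By Fermat: 18^{40} ≡ 1 (mod 41). So 18^{41} = 18^{40} · 18^{1} ≡ 18^{1} ≡ 18 (mod 41)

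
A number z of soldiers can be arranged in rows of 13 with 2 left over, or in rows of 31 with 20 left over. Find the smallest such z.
M = 13 × 31 = 403. M₁ = 31, y₁ ≡ 8 (mod 13). M₂ = 13, y₂ ≡ 12 (mod 31). z = 2×31×8 + 20×13×12 ≡ 392 (mod 403)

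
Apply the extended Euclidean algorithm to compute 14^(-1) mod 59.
Extended GCD: 14(-21) + 59(5) = 1. So 14^(-1) ≡ -21 ≡ 38 (mod 59). Verify: 14 × 38 = 532 ≡ 1 (mod 59)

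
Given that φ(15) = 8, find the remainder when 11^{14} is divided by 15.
By Euler: 11^{8} ≡ 1 mod 15 since gcd(11, 15) = 1. 14 = 1×8 + 6. So 11^{14} ≡ 11^{6} ≡ 1 mod 15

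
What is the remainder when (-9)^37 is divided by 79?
By repeated squaring mod 79: (-9)^{1}≡70, (-9)^{2}≡2, (-9)^{4}≡4, (-9)^{8}≡16, (-9)^{16}≡19, (-9)^{32}≡45. Then (-9)^{37} = (-9)^{32+4+1} ≡ 45 × 4 × 70 ≡ 39 mod 79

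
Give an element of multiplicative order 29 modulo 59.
3 has order 29 mod 59 since 3^{29} ≡ 1 mod 59 and no smaller power works.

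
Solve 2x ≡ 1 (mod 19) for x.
Since 19 is prime, by Fermat 2^(-1) ≡ 2^{17} ≡ 10 (mod 19). Verify: 2 × 10 = 20 ≡ 1 (mod 19)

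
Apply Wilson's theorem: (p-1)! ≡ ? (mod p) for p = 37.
By Wilson's theorem, (36)! ≡ -1 ≡ 36 mod 37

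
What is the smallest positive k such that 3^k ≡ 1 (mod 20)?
Powers of 3 mod 20: 3^1≡3, 3^2≡9, 3^3≡7, 3^4≡1. Order = 4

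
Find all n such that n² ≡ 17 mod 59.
The square roots of 17 mod 59 are 28 and 31. Verify: 28² = 784 ≡ 17 mod 59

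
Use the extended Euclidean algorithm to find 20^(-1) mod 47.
Extended GCD: 20(-7) + 47(3) = 1. So 20^(-1) ≡ -7 ≡ 40 mod 47. Verify: 20 × 40 = 800 ≡ 1 mod 47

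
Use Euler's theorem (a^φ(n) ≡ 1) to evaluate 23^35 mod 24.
By Euler: 23^{8} ≡ 1 mod 24 since gcd(23, 24) = 1. 35 = 4×8 + 3. So 23^{35} ≡ 23^{3} ≡ 23 mod 24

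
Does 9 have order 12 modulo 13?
9^{3} ≡ 1 mod 13 and 3 < 12, so ord_13(9) = 3 ≠ 12 and 9 is not a primitive root.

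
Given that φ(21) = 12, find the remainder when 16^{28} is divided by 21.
By Euler: 16^{12} ≡ 1 mod 21 since gcd(16, 21) = 1. 28 = 2×12 + 4. So 16^{28} ≡ 16^{4} ≡ 16 mod 21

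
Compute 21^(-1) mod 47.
Since 47 is prime, by Fermat 21^(-1) ≡ 21^{45} ≡ 9 mod 47. Verify: 21 × 9 = 189 ≡ 1 mod 47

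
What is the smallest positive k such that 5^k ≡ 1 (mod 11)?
Powers of 5 mod 11: 5^1≡5, 5^2≡3, 5^3≡4, 5^4≡9, 5^5≡1. Order = 5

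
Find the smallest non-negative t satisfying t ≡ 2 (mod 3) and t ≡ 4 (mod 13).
M = 3 × 13 = 39. M₁ = 13, y₁ ≡ 1 (mod 3). M₂ = 3, y₂ ≡ 9 (mod 13). t = 2×13×1 + 4×3×9 ≡ 17 (mod 39)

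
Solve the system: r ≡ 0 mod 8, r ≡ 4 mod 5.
M = 8 × 5 = 40. M₁ = 5, y₁ ≡ 5 mod 8. M₂ = 8, y₂ ≡ 2 mod 5. r = 0×5×5 + 4×8×2 ≡ 24 mod 40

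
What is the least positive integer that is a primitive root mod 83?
g = 2. For each prime q|82: 2^{41}≡82, 2^{2}≡4, none ≡ 1, so ord_83(2) = 82 and 2 is a primitive root.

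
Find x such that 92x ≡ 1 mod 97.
Since 97 is prime, by Fermat 92^(-1) ≡ 92^{95} ≡ 58 mod 97. Verify: 92 × 58 = 5336 ≡ 1 mod 97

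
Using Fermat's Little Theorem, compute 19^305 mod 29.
By Fermat: 19^{28} ≡ 1 mod 29. 305 ≡ 25 mod 28. So 19^{305} ≡ 19^{25} ≡ 2 mod 29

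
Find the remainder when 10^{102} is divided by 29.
By Fermat: 10^{28} ≡ 1 mod 29. 102 = 3×28 + 18. So 10^{102} ≡ 10^{18} ≡ 5 mod 29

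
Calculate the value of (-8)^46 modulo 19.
Using Fermat: (-8)^{18} ≡ 1 (mod 19). 46 ≡ 10 (mod 18). So (-8)^{46} ≡ (-8)^{10} ≡ 11 (mod 19)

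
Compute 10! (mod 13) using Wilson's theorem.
(12)! = (10)! × (11) × (12) ≡ -1 (mod 13). So (10)! ≡ -1 × [(12)(11)]^(-1) ≡ 6 (mod 13)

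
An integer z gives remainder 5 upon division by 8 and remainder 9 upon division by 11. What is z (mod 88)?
M = 8 × 11 = 88. M₁ = 11, y₁ ≡ 3 (mod 8). M₂ = 8, y₂ ≡ 7 (mod 11). z = 5×11×3 + 9×8×7 ≡ 53 (mod 88)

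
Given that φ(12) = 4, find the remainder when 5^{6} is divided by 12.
By Euler: 5^{4} ≡ 1 mod 12 since gcd(5, 12) = 1. 6 = 1×4 + 2. So 5^{6} ≡ 5^{2} ≡ 1 mod 12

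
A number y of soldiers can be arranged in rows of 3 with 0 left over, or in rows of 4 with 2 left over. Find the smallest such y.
M = 3 × 4 = 12. M₁ = 4, y₁ ≡ 1 mod 3. M₂ = 3, y₂ ≡ 3 mod 4. y = 0×4×1 + 2×3×3 ≡ 6 mod 12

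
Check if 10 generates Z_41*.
10^{5} ≡ 1 (mod 41) and 5 < 40, so ord_41(10) = 5 ≠ 40 and 10 is not a primitive root.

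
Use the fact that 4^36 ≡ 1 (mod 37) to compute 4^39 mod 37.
By Fermat: 4^{36} ≡ 1 (mod 37). So 4^{39} = 4^{36} · 4^{3} ≡ 4^{3} ≡ 27 (mod 37)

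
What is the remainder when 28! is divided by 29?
By Wilson's theorem, (28)! ≡ -1 ≡ 28 mod 29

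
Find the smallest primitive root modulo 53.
g = 2. For each prime q|52: 2^{26}≡52, 2^{4}≡16, none ≡ 1, so ord_53(2) = 52 and 2 is a primitive root.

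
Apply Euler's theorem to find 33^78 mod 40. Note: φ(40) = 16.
By Euler: 33^{16} ≡ 1 mod 40 since gcd(33, 40) = 1. 78 = 4×16 + 14. So 33^{78} ≡ 33^{14} ≡ 9 mod 40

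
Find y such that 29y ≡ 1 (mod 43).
Since 43 is prime, by Fermat 29^(-1) ≡ 29^{41} ≡ 3 (mod 43). Verify: 29 × 3 = 87 ≡ 1 (mod 43)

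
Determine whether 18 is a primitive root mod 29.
ord_29(18) divides 28. For each prime q|28: 18^{14}≡28, 18^{4}≡25, none ≡ 1. So 18 has order 28 and is a primitive root mod 29.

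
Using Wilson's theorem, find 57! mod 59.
(58)! = (57)! × (58) ≡ -1 (mod 59). So (57)! ≡ -1 × (58)^(-1) ≡ (-1)×(-1) = 1 (mod 59)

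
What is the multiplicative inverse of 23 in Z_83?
Since 83 is prime, by Fermat 23^(-1) ≡ 23^{81} ≡ 65 (mod 83). Verify: 23 × 65 = 1495 ≡ 1 (mod 83)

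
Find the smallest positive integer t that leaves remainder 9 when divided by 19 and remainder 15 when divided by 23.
M = 19 × 23 = 437. M₁ = 23, y₁ ≡ 5 (mod 19). M₂ = 19, y₂ ≡ 17 (mod 23). t = 9×23×5 + 15×19×17 ≡ 199 (mod 437)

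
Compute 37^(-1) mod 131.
Since 131 is prime, by Fermat 37^(-1) ≡ 37^{129} ≡ 85 mod 131. Verify: 37 × 85 = 3145 ≡ 1 mod 131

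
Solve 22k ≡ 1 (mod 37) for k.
Since 37 is prime, by Fermat 22^(-1) ≡ 22^{35} ≡ 32 (mod 37). Verify: 22 × 32 = 704 ≡ 1 (mod 37)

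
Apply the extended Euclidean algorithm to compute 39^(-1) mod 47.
Extended GCD: 39(-6) + 47(5) = 1. So 39^(-1) ≡ -6 ≡ 41 (mod 47). Verify: 39 × 41 = 1599 ≡ 1 (mod 47)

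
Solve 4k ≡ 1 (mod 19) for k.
Since 19 is prime, by Fermat 4^(-1) ≡ 4^{17} ≡ 5 (mod 19). Verify: 4 × 5 = 20 ≡ 1 (mod 19)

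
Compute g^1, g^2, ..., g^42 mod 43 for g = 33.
33^1, 33^2, ..., 33^{42} mod 43: [33, 14, 32, 24, 18, 35, 37, 17, 2, 23, 28, 21, 5, 36, 27, 31, 34, 4, 3, 13, 42, 10, 29, 11, 19, 25, 8, 6, 26, 41, 20, 15, 22, 38, 7, 16, 12, 9, 39, 40, 30, 1]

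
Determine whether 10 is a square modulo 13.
By Euler's criterion: 10^{6} ≡ 1 mod 13. Since this equals 1, 10 is a QR.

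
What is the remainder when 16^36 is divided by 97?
By repeated squaring (mod 97): 16^{1}≡16, 16^{2}≡62, 16^{4}≡61, 16^{8}≡35, 16^{16}≡61, 16^{32}≡35. Then 16^{36} = 16^{32+4} ≡ 35 × 61 ≡ 1 (mod 97)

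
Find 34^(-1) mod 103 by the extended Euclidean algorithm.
Extended GCD: 34(-3) + 103(1) = 1. So 34^(-1) ≡ -3 ≡ 100 mod 103. Verify: 34 × 100 = 3400 ≡ 1 mod 103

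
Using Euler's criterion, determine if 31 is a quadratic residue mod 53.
By Euler's criterion: 31^{26} ≡ 52 mod 53. Since this equals -1 (≡ 52), 31 is not a QR.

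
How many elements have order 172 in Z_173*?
There are φ(173-1) = φ(172) = 84 primitive roots modulo 173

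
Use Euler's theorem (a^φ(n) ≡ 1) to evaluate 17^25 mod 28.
By Euler: 17^{12} ≡ 1 (mod 28) since gcd(17, 28) = 1. 25 = 2×12 + 1. So 17^{25} ≡ 17^{1} ≡ 17 (mod 28)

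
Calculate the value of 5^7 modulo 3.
Using Fermat: 5^{2} ≡ 1 mod 3. 7 ≡ 1 mod 2. So 5^{7} ≡ 5^{1} ≡ 2 mod 3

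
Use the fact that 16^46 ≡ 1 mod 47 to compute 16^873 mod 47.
By Fermat: 16^{46} ≡ 1 mod 47. 873 ≡ 45 mod 46. So 16^{873} ≡ 16^{45} ≡ 3 mod 47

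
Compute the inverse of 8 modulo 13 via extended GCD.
Extended GCD: 8(5) + 13(-3) = 1. So 8^(-1) ≡ 5 (mod 13). Verify: 8 × 5 = 40 ≡ 1 (mod 13)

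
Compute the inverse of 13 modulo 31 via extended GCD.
Extended GCD: 13(12) + 31(-5) = 1. So 13^(-1) ≡ 12 (mod 31). Verify: 13 × 12 = 156 ≡ 1 (mod 31)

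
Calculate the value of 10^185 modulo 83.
Using Fermat: 10^{82} ≡ 1 (mod 83). 185 ≡ 21 (mod 82). So 10^{185} ≡ 10^{21} ≡ 33 (mod 83)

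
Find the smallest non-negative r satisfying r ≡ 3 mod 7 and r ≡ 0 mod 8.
M = 7 × 8 = 56. M₁ = 8, y₁ ≡ 1 mod 7. M₂ = 7, y₂ ≡ 7 mod 8. r = 3×8×1 + 0×7×7 ≡ 24 mod 56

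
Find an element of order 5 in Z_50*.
11 has order 5 mod 50 since 11^{5} ≡ 1 mod 50 and no smaller power works.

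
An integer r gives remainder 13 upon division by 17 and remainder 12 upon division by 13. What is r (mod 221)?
M = 17 × 13 = 221. M₁ = 13, y₁ ≡ 4 (mod 17). M₂ = 17, y₂ ≡ 10 (mod 13). r = 13×13×4 + 12×17×10 ≡ 64 (mod 221)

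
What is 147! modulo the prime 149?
(148)! = (147)! × (148) ≡ -1 mod 149. So (147)! ≡ -1 × (148)^(-1) ≡ (-1)×(-1) = 1 mod 149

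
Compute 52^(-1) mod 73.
Since 73 is prime, by Fermat 52^(-1) ≡ 52^{71} ≡ 66 mod 73. Verify: 52 × 66 = 3432 ≡ 1 mod 73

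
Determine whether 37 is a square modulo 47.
By Euler's criterion: 37^{23} ≡ 1 mod 47. Since this equals 1, 37 is a QR.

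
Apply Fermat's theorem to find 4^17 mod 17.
By Fermat: 4^{16} ≡ 1 mod 17. So 4^{17} = 4^{16} · 4^{1} ≡ 4^{1} ≡ 4 mod 17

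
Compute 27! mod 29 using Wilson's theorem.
(28)! = (27)! × (28) ≡ -1 mod 29. So (27)! ≡ -1 × (28)^(-1) ≡ (-1)×(-1) = 1 mod 29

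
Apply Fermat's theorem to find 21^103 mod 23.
By Fermat: 21^{22} ≡ 1 mod 23. 103 = 4×22 + 15. So 21^{103} ≡ 21^{15} ≡ 7 mod 23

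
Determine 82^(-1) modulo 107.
Since 107 is prime, by Fermat 82^(-1) ≡ 82^{105} ≡ 77 mod 107. Verify: 82 × 77 = 6314 ≡ 1 mod 107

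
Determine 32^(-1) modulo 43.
Since 43 is prime, by Fermat 32^(-1) ≡ 32^{41} ≡ 39 mod 43. Verify: 32 × 39 = 1248 ≡ 1 mod 43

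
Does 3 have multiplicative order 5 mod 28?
Powers of 3 mod 28: 3^1≡3, 3^2≡9, 3^3≡27, 3^4≡25, 3^5≡19, 3^6≡1. 3^5≡19≢1, so ord ≠ 5. No, the actual order is 6.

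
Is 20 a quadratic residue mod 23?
By Euler's criterion: 20^{11} ≡ 22 (mod 23). Since this equals -1 (≡ 22), 20 is not a QR.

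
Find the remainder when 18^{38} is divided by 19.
By Fermat: 18^{18} ≡ 1 (mod 19). 38 = 2×18 + 2. So 18^{38} ≡ 18^{2} ≡ 1 (mod 19)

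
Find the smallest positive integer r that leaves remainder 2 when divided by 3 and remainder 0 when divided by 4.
M = 3 × 4 = 12. M₁ = 4, y₁ ≡ 1 (mod 3). M₂ = 3, y₂ ≡ 3 (mod 4). r = 2×4×1 + 0×3×3 ≡ 8 (mod 12)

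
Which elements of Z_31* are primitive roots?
There are φ(30) = 8 primitive roots mod 31: {3, 11, 12, 13, 17, 21, 22, 24}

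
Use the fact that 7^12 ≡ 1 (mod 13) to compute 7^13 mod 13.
By Fermat: 7^{12} ≡ 1 (mod 13). So 7^{13} = 7^{12} · 7^{1} ≡ 7^{1} ≡ 7 (mod 13)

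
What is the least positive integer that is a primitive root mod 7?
g = 3. For each prime q|6: 3^{3}≡6, 3^{2}≡2, none ≡ 1, so ord_7(3) = 6 and 3 is a primitive root.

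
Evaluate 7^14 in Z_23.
By repeated squaring mod 23: 7^{1}≡7, 7^{2}≡3, 7^{4}≡9, 7^{8}≡12. Then 7^{14} = 7^{8+4+2} ≡ 12 × 9 × 3 ≡ 2 mod 23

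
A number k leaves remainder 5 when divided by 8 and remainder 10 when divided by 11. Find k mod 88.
M = 8 × 11 = 88. M₁ = 11, y₁ ≡ 3 mod 8. M₂ = 8, y₂ ≡ 7 mod 11. k = 5×11×3 + 10×8×7 ≡ 21 mod 88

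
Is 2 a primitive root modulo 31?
2^{5} ≡ 1 mod 31 and 5 < 30, so ord_31(2) = 5 ≠ 30 and 2 is not a primitive root.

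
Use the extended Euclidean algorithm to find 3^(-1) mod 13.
Extended GCD: 3(-4) + 13(1) = 1. So 3^(-1) ≡ -4 ≡ 9 mod 13. Verify: 3 × 9 = 27 ≡ 1 mod 13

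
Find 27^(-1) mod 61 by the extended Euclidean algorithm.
Extended GCD: 27(-9) + 61(4) = 1. So 27^(-1) ≡ -9 ≡ 52 mod 61. Verify: 27 × 52 = 1404 ≡ 1 mod 61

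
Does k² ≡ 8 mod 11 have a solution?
By Euler's criterion: 8^{5} ≡ 10 mod 11. Since this equals -1 (≡ 10), 8 is not a QR.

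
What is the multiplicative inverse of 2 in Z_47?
Since 47 is prime, by Fermat 2^(-1) ≡ 2^{45} ≡ 24 (mod 47). Verify: 2 × 24 = 48 ≡ 1 (mod 47)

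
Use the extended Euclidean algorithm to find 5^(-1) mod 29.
Extended GCD: 5(6) + 29(-1) = 1. So 5^(-1) ≡ 6 mod 29. Verify: 5 × 6 = 30 ≡ 1 mod 29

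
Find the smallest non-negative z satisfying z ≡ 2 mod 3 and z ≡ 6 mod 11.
M = 3 × 11 = 33. M₁ = 11, y₁ ≡ 2 mod 3. M₂ = 3, y₂ ≡ 4 mod 11. z = 2×11×2 + 6×3×4 ≡ 17 mod 33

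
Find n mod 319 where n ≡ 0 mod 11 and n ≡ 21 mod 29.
M = 11 × 29 = 319. M₁ = 29, y₁ ≡ 8 mod 11. M₂ = 11, y₂ ≡ 8 mod 29. n = 0×29×8 + 21×11×8 ≡ 253 mod 319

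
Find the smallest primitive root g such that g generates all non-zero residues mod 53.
g = 2. Powers: [2, 4, 8, 16, 32, 11, 22, 44, 35, 17, ...] generates all 52 non-zero residues.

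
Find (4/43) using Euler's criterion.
(4/43) = 4^{21} mod 43 = 1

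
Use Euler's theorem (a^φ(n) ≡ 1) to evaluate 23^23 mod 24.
By Euler: 23^{8} ≡ 1 (mod 24) since gcd(23, 24) = 1. 23 = 2×8 + 7. So 23^{23} ≡ 23^{7} ≡ 23 (mod 24)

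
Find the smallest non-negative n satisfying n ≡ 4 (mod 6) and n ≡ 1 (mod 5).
M = 6 × 5 = 30. M₁ = 5, y₁ ≡ 5 (mod 6). M₂ = 6, y₂ ≡ 1 (mod 5). n = 4×5×5 + 1×6×1 ≡ 16 (mod 30)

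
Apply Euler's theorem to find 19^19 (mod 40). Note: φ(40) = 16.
By Euler: 19^{16} ≡ 1 (mod 40) since gcd(19, 40) = 1. 19 = 1×16 + 3. So 19^{19} ≡ 19^{3} ≡ 19 (mod 40)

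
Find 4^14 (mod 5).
Using Fermat: 4^{4} ≡ 1 (mod 5). 14 ≡ 2 (mod 4). So 4^{14} ≡ 4^{2} ≡ 1 (mod 5)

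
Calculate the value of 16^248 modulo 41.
Using Fermat: 16^{40} ≡ 1 (mod 41). 248 ≡ 8 (mod 40). So 16^{248} ≡ 16^{8} ≡ 37 (mod 41)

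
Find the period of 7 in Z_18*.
Powers of 7 mod 18: 7^1≡7, 7^2≡13, 7^3≡1. So the order of 7 is 3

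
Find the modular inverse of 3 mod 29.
Since 29 is prime, by Fermat 3^(-1) ≡ 3^{27} ≡ 10 (mod 29). Verify: 3 × 10 = 30 ≡ 1 (mod 29)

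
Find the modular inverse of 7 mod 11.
Since 11 is prime, by Fermat 7^(-1) ≡ 7^{9} ≡ 8 mod 11. Verify: 7 × 8 = 56 ≡ 1 mod 11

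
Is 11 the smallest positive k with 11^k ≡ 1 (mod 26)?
Powers of 11 mod 26: 11^1≡11, 11^2≡17, 11^3≡5, 11^4≡3, 11^5≡7, 11^6≡25, 11^7≡15, 11^8≡9, 11^9≡21, 11^10≡23, 11^11≡19, 11^12≡1. 11^11≡19≢1, so ord ≠ 11. No, the actual order is 12.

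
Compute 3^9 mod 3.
By repeated squaring (mod 3): 3^{1}≡0, 3^{2}≡0, 3^{4}≡0, 3^{8}≡0. Then 3^{9} = 3^{8+1} ≡ 0 × 0 ≡ 0 (mod 3)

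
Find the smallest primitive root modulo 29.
g = 2. Powers: [2, 4, 8, 16, 3, 6, 12, 24, 19, 9, ...] generates all 28 non-zero residues.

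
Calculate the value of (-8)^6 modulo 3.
Using Fermat: (-8)^{2} ≡ 1 (mod 3). 6 ≡ 0 (mod 2). So (-8)^{6} ≡ (-8)^{0} ≡ 1 (mod 3)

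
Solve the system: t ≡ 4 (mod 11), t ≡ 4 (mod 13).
M = 11 × 13 = 143. M₁ = 13, y₁ ≡ 6 (mod 11). M₂ = 11, y₂ ≡ 6 (mod 13). t = 4×13×6 + 4×11×6 ≡ 4 (mod 143)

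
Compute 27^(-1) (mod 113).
Since 113 is prime, by Fermat 27^(-1) ≡ 27^{111} ≡ 67 (mod 113). Verify: 27 × 67 = 1809 ≡ 1 (mod 113)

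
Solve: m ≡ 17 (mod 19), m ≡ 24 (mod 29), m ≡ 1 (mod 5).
M = 19 × 29 × 5 = 2755. M₁ = 145, y₁ ≡ 8 (mod 19). M₂ = 95, y₂ ≡ 11 (mod 29). M₃ = 551, y₃ ≡ 1 (mod 5). m = 17×145×8 + 24×95×11 + 1×551×1 ≡ 1271 (mod 2755)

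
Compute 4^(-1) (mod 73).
Since 73 is prime, by Fermat 4^(-1) ≡ 4^{71} ≡ 55 (mod 73). Verify: 4 × 55 = 220 ≡ 1 (mod 73)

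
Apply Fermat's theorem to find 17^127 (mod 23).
By Fermat: 17^{22} ≡ 1 (mod 23). 127 = 5×22 + 17. So 17^{127} ≡ 17^{17} ≡ 11 (mod 23)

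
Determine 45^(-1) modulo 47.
Since 47 is prime, by Fermat 45^(-1) ≡ 45^{45} ≡ 23 (mod 47). Verify: 45 × 23 = 1035 ≡ 1 (mod 47)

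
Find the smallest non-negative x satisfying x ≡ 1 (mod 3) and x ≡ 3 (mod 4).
M = 3 × 4 = 12. M₁ = 4, y₁ ≡ 1 (mod 3). M₂ = 3, y₂ ≡ 3 (mod 4). x = 1×4×1 + 3×3×3 ≡ 7 (mod 12)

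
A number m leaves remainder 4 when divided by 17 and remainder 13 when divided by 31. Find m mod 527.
M = 17 × 31 = 527. M₁ = 31, y₁ ≡ 11 mod 17. M₂ = 17, y₂ ≡ 11 mod 31. m = 4×31×11 + 13×17×11 ≡ 106 mod 527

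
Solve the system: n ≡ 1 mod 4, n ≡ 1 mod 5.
M = 4 × 5 = 20. M₁ = 5, y₁ ≡ 1 mod 4. M₂ = 4, y₂ ≡ 4 mod 5. n = 1×5×1 + 1×4×4 ≡ 1 mod 20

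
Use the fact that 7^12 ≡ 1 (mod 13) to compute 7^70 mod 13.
By Fermat: 7^{12} ≡ 1 (mod 13). 70 = 5×12 + 10. So 7^{70} ≡ 7^{10} ≡ 4 (mod 13)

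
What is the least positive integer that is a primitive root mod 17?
g = 3. For each prime q|16: 3^{8}≡16, none ≡ 1, so ord_17(3) = 16 and 3 is a primitive root.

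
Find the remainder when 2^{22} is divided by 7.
By Fermat: 2^{6} ≡ 1 mod 7. 22 = 3×6 + 4. So 2^{22} ≡ 2^{4} ≡ 2 mod 7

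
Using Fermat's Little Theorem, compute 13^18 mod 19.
By Fermat's Little Theorem, 13^{18} ≡ 1 mod 19 since 19 is prime and gcd(13, 19) = 1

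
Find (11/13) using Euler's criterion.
(11/13) = 11^{6} mod 13 = -1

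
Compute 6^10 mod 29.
By repeated squaring mod 29: 6^{1}≡6, 6^{2}≡7, 6^{4}≡20, 6^{8}≡23. Then 6^{10} = 6^{8+2} ≡ 23 × 7 ≡ 16 mod 29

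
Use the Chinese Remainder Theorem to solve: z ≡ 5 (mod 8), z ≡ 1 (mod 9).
M = 8 × 9 = 72. M₁ = 9, y₁ ≡ 1 (mod 8). M₂ = 8, y₂ ≡ 8 (mod 9). z = 5×9×1 + 1×8×8 ≡ 37 (mod 72)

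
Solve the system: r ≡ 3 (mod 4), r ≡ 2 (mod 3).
M = 4 × 3 = 12. M₁ = 3, y₁ ≡ 3 (mod 4). M₂ = 4, y₂ ≡ 1 (mod 3). r = 3×3×3 + 2×4×1 ≡ 11 (mod 12)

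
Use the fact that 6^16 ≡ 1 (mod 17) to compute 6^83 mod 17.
By Fermat: 6^{16} ≡ 1 (mod 17). 83 = 5×16 + 3. So 6^{83} ≡ 6^{3} ≡ 12 (mod 17)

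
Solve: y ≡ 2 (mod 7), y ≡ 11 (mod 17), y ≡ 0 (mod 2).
M = 7 × 17 × 2 = 238. M₁ = 34, y₁ ≡ 6 (mod 7). M₂ = 14, y₂ ≡ 11 (mod 17). M₃ = 119, y₃ ≡ 1 (mod 2). y = 2×34×6 + 11×14×11 + 0×119×1 ≡ 198 (mod 238)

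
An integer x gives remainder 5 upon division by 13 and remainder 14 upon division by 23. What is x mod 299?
M = 13 × 23 = 299. M₁ = 23, y₁ ≡ 4 mod 13. M₂ = 13, y₂ ≡ 16 mod 23. x = 5×23×4 + 14×13×16 ≡ 83 mod 299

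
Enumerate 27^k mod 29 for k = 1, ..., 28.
27^1, 27^2, ..., 27^{28} mod 29: [27, 4, 21, 16, 26, 6, 17, 24, 10, 9, 11, 7, 15, 28, 2, 25, 8, 13, 3, 23, 12, 5, 19, 20, 18, 22, 14, 1]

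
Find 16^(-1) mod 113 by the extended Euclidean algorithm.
Extended GCD: 16(-7) + 113(1) = 1. So 16^(-1) ≡ -7 ≡ 106 mod 113. Verify: 16 × 106 = 1696 ≡ 1 mod 113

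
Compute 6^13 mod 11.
Using Fermat: 6^{10} ≡ 1 (mod 11). 13 ≡ 3 (mod 10). So 6^{13} ≡ 6^{3} ≡ 7 (mod 11)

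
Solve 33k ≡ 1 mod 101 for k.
Since 101 is prime, by Fermat 33^(-1) ≡ 33^{99} ≡ 49 mod 101. Verify: 33 × 49 = 1617 ≡ 1 mod 101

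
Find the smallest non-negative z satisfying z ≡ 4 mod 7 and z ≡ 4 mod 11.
M = 7 × 11 = 77. M₁ = 11, y₁ ≡ 2 mod 7. M₂ = 7, y₂ ≡ 8 mod 11. z = 4×11×2 + 4×7×8 ≡ 4 mod 77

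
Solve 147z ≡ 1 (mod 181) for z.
Since 181 is prime, by Fermat 147^(-1) ≡ 147^{179} ≡ 165 (mod 181). Verify: 147 × 165 = 24255 ≡ 1 (mod 181)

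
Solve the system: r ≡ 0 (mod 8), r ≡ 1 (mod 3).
M = 8 × 3 = 24. M₁ = 3, y₁ ≡ 3 (mod 8). M₂ = 8, y₂ ≡ 2 (mod 3). r = 0×3×3 + 1×8×2 ≡ 16 (mod 24)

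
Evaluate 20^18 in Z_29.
By repeated squaring mod 29: 20^{1}≡20, 20^{2}≡23, 20^{4}≡7, 20^{8}≡20, 20^{16}≡23. Then 20^{18} = 20^{16+2} ≡ 23 × 23 ≡ 7 mod 29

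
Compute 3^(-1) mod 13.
Since 13 is prime, by Fermat 3^(-1) ≡ 3^{11} ≡ 9 mod 13. Verify: 3 × 9 = 27 ≡ 1 mod 13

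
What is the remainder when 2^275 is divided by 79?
Using Fermat: 2^{78} ≡ 1 (mod 79). 275 ≡ 41 (mod 78). So 2^{275} ≡ 2^{41} ≡ 4 (mod 79)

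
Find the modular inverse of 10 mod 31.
Since 31 is prime, by Fermat 10^(-1) ≡ 10^{29} ≡ 28 (mod 31). Verify: 10 × 28 = 280 ≡ 1 (mod 31)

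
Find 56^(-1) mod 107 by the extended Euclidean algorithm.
Extended GCD: 56(-21) + 107(11) = 1. So 56^(-1) ≡ -21 ≡ 86 mod 107. Verify: 56 × 86 = 4816 ≡ 1 mod 107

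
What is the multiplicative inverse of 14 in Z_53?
Since 53 is prime, by Fermat 14^(-1) ≡ 14^{51} ≡ 19 mod 53. Verify: 14 × 19 = 266 ≡ 1 mod 53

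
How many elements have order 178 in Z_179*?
There are φ(179-1) = φ(178) = 88 primitive roots modulo 179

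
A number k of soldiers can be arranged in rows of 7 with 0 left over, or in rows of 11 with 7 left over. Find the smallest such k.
M = 7 × 11 = 77. M₁ = 11, y₁ ≡ 2 mod 7. M₂ = 7, y₂ ≡ 8 mod 11. k = 0×11×2 + 7×7×8 ≡ 7 mod 77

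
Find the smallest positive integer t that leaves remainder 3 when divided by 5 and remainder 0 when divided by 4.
M = 5 × 4 = 20. M₁ = 4, y₁ ≡ 4 mod 5. M₂ = 5, y₂ ≡ 1 mod 4. t = 3×4×4 + 0×5×1 ≡ 8 mod 20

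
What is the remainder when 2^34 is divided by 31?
Using Fermat: 2^{30} ≡ 1 mod 31. 34 ≡ 4 mod 30. So 2^{34} ≡ 2^{4} ≡ 16 mod 31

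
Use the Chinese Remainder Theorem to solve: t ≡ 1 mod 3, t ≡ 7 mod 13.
M = 3 × 13 = 39. M₁ = 13, y₁ ≡ 1 mod 3. M₂ = 3, y₂ ≡ 9 mod 13. t = 1×13×1 + 7×3×9 ≡ 7 mod 39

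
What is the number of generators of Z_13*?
A prime p has φ(p-1) primitive roots; here φ(12) = 4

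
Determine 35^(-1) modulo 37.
Since 37 is prime, by Fermat 35^(-1) ≡ 35^{35} ≡ 18 mod 37. Verify: 35 × 18 = 630 ≡ 1 mod 37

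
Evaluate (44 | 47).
(44/47) = 44^{23} mod 47 = -1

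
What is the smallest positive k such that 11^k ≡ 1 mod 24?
Powers of 11 mod 24: 11^1≡11, 11^2≡1. So the order of 11 is 2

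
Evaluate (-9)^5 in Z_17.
By repeated squaring (mod 17): (-9)^{1}≡8, (-9)^{2}≡13, (-9)^{4}≡16. Then (-9)^{5} = (-9)^{4+1} ≡ 16 × 8 ≡ 9 (mod 17)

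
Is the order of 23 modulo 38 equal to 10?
Powers of 23 mod 38: 23^1≡23, 23^2≡35, 23^3≡7, 23^4≡9, 23^5≡17, 23^6≡11, 23^7≡25, 23^8≡5, 23^9≡1. Already 23^9≡1, so the order is 9 < 10. No, the actual order is 9.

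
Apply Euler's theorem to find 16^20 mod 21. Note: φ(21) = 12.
By Euler: 16^{12} ≡ 1 mod 21 since gcd(16, 21) = 1. 20 = 1×12 + 8. So 16^{20} ≡ 16^{8} ≡ 4 mod 21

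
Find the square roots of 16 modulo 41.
The square roots of 16 mod 41 are 37 and 4. Verify: 37² = 1369 ≡ 16 mod 41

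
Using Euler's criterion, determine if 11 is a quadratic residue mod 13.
By Euler's criterion: 11^{6} ≡ 12 (mod 13). Since this equals -1 (≡ 12), 11 is not a QR.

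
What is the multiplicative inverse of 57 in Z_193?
Since 193 is prime, by Fermat 57^(-1) ≡ 57^{191} ≡ 149 mod 193. Verify: 57 × 149 = 8493 ≡ 1 mod 193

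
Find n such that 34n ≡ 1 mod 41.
Since 41 is prime, by Fermat 34^(-1) ≡ 34^{39} ≡ 35 mod 41. Verify: 34 × 35 = 1190 ≡ 1 mod 41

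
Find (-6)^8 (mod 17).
By repeated squaring (mod 17): (-6)^{1}≡11, (-6)^{2}≡2, (-6)^{4}≡4, (-6)^{8}≡16. So (-6)^{8} ≡ 16 (mod 17)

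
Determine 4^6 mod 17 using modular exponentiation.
By repeated squaring (mod 17): 4^{1}≡4, 4^{2}≡16, 4^{4}≡1. Then 4^{6} = 4^{4+2} ≡ 1 × 16 ≡ 16 (mod 17)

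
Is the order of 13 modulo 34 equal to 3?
Powers of 13 mod 34: 13^1≡13, 13^2≡33, 13^3≡21, 13^4≡1. 13^3≡21≢1, so ord ≠ 3. No, the actual order is 4.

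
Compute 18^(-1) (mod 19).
Since 19 is prime, by Fermat 18^(-1) ≡ 18^{17} ≡ 18 (mod 19). Verify: 18 × 18 = 324 ≡ 1 (mod 19)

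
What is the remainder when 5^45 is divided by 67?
By repeated squaring mod 67: 5^{1}≡5, 5^{2}≡25, 5^{4}≡22, 5^{8}≡15, 5^{16}≡24, 5^{32}≡40. Then 5^{45} = 5^{32+8+4+1} ≡ 40 × 15 × 22 × 5 ≡ 5 mod 67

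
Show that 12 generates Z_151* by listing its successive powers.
12^1, 12^2, ..., 12^{150} mod 151: [12, 144, 67, 49, 135, 110, 112, 136, 122, 105, 52, 20, 89, 11, 132, 74, 133, 86, 126, 2, 24, 137, 134, 98, 119, 69, 73, 121, 93, 59, 104, 40, 27, 22, 113, 148, 115, 21, 101, 4, 48, 123, 117, 45, 87, 138, 146, 91, 35, 118, 57, 80, 54, 44, 75, 145, 79, 42, 51, 8, 96, 95, 83, 90, 23, 125, 141, 31, 70, 85, 114, 9, 108, 88, 150, 139, 7, 84, 102, 16, 41, 39, 15, 29, 46, 99, 131, 62, 140, 19, 77, 18, 65, 25, 149, 127, 14, 17, 53, 32, 82, 78, 30, 58, 92, 47, 111, 124, 129, 38, 3, 36, 130, 50, 147, 103, 28, 34, 106, 64, 13, 5, 60, 116, 33, 94, 71, 97, 107, 76, 6, 72, 109, 100, 143, 55, 56, 68, 61, 128, 26, 10, 120, 81, 66, 37, 142, 43, 63, 1]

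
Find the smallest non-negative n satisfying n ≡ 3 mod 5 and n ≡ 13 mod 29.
M = 5 × 29 = 145. M₁ = 29, y₁ ≡ 4 mod 5. M₂ = 5, y₂ ≡ 6 mod 29. n = 3×29×4 + 13×5×6 ≡ 13 mod 145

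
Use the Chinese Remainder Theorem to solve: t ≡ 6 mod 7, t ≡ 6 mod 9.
M = 7 × 9 = 63. M₁ = 9, y₁ ≡ 4 mod 7. M₂ = 7, y₂ ≡ 4 mod 9. t = 6×9×4 + 6×7×4 ≡ 6 mod 63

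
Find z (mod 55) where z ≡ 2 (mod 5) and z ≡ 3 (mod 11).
M = 5 × 11 = 55. M₁ = 11, y₁ ≡ 1 (mod 5). M₂ = 5, y₂ ≡ 9 (mod 11). z = 2×11×1 + 3×5×9 ≡ 47 (mod 55)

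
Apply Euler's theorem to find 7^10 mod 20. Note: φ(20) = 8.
By Euler: 7^{8} ≡ 1 mod 20 since gcd(7, 20) = 1. 10 = 1×8 + 2. So 7^{10} ≡ 7^{2} ≡ 9 mod 20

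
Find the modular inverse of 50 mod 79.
Since 79 is prime, by Fermat 50^(-1) ≡ 50^{77} ≡ 49 (mod 79). Verify: 50 × 49 = 2450 ≡ 1 (mod 79)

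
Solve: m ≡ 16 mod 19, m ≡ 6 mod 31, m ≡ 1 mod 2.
M = 19 × 31 × 2 = 1178. M₁ = 62, y₁ ≡ 4 mod 19. M₂ = 38, y₂ ≡ 9 mod 31. M₃ = 589, y₃ ≡ 1 mod 2. m = 16×62×4 + 6×38×9 + 1×589×1 ≡ 719 mod 1178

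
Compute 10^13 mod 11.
Using Fermat: 10^{10} ≡ 1 (mod 11). 13 ≡ 3 (mod 10). So 10^{13} ≡ 10^{3} ≡ 10 (mod 11)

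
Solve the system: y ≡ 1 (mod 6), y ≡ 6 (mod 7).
M = 6 × 7 = 42. M₁ = 7, y₁ ≡ 1 (mod 6). M₂ = 6, y₂ ≡ 6 (mod 7). y = 1×7×1 + 6×6×6 ≡ 13 (mod 42)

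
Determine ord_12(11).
Powers of 11 mod 12: 11^1≡11, 11^2≡1. ord_12(11) = 2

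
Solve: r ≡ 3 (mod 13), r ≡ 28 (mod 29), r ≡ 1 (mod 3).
M = 13 × 29 × 3 = 1131. M₁ = 87, y₁ ≡ 3 (mod 13). M₂ = 39, y₂ ≡ 3 (mod 29). M₃ = 377, y₃ ≡ 2 (mod 3). r = 3×87×3 + 28×39×3 + 1×377×2 ≡ 289 (mod 1131)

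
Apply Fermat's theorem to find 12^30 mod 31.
By Fermat's Little Theorem, 12^{30} ≡ 1 mod 31 since 31 is prime and gcd(12, 31) = 1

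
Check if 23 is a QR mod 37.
By Euler's criterion: 23^{18} ≡ 36 (mod 37). Since this equals -1 (≡ 36), 23 is not a QR.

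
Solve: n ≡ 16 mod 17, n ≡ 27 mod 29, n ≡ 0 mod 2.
M = 17 × 29 × 2 = 986. M₁ = 58, y₁ ≡ 5 mod 17. M₂ = 34, y₂ ≡ 6 mod 29. M₃ = 493, y₃ ≡ 1 mod 2. n = 16×58×5 + 27×34×6 + 0×493×1 ≡ 288 mod 986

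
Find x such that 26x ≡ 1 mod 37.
Since 37 is prime, by Fermat 26^(-1) ≡ 26^{35} ≡ 10 mod 37. Verify: 26 × 10 = 260 ≡ 1 mod 37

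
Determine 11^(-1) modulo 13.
Since 13 is prime, by Fermat 11^(-1) ≡ 11^{11} ≡ 6 (mod 13). Verify: 11 × 6 = 66 ≡ 1 (mod 13)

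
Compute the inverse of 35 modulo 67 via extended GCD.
Extended GCD: 35(23) + 67(-12) = 1. So 35^(-1) ≡ 23 mod 67. Verify: 35 × 23 = 805 ≡ 1 mod 67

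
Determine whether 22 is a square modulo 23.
By Euler's criterion: 22^{11} ≡ 22 (mod 23). Since this equals -1 (≡ 22), 22 is not a QR.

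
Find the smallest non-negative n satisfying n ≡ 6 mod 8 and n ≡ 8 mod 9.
M = 8 × 9 = 72. M₁ = 9, y₁ ≡ 1 mod 8. M₂ = 8, y₂ ≡ 8 mod 9. n = 6×9×1 + 8×8×8 ≡ 62 mod 72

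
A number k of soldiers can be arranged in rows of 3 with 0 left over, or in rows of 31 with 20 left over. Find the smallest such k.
M = 3 × 31 = 93. M₁ = 31, y₁ ≡ 1 mod 3. M₂ = 3, y₂ ≡ 21 mod 31. k = 0×31×1 + 20×3×21 ≡ 51 mod 93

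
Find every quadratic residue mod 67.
Quadratic residues modulo 67: {1, 4, 6, 9, 10, 14, 15, 16, 17, 19, 21, 22, 23, 24, 25, 26, 29, 33, 35, 36, 37, 39, 40, 47, 49, 54, 55, 56, 59, 60, 62, 64, 65}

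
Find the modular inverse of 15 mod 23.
Since 23 is prime, by Fermat 15^(-1) ≡ 15^{21} ≡ 20 mod 23. Verify: 15 × 20 = 300 ≡ 1 mod 23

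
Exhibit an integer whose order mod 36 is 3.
25 has order 3 mod 36 since 25^{3} ≡ 1 mod 36 and no smaller power works.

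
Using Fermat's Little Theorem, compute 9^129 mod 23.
By Fermat: 9^{22} ≡ 1 (mod 23). 129 = 5×22 + 19. So 9^{129} ≡ 9^{19} ≡ 13 (mod 23)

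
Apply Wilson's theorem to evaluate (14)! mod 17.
(16)! = (14)! × (15) × (16) ≡ -1 (mod 17). So (14)! ≡ -1 × [(16)(15)]^(-1) ≡ 8 (mod 17)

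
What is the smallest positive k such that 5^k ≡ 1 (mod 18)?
Powers of 5 mod 18: 5^1≡5, 5^2≡7, 5^3≡17, 5^4≡13, 5^5≡11, 5^6≡1. ord_18(5) = 6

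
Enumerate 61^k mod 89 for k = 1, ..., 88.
61^1, 61^2, ..., 61^{88} mod 89: [61, 72, 31, 22, 7, 71, 59, 39, 65, 49, 52, 57, 6, 10, 76, 8, 43, 42, 70, 87, 56, 34, 27, 45, 75, 36, 60, 11, 48, 80, 74, 64, 77, 69, 26, 73, 3, 5, 38, 4, 66, 21, 35, 88, 28, 17, 58, 67, 82, 18, 30, 50, 24, 40, 37, 32, 83, 79, 13, 81, 46, 47, 19, 2, 33, 55, 62, 44, 14, 53, 29, 78, 41, 9, 15, 25, 12, 20, 63, 16, 86, 84, 51, 85, 23, 68, 54, 1]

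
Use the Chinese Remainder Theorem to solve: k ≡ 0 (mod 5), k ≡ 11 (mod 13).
M = 5 × 13 = 65. M₁ = 13, y₁ ≡ 2 (mod 5). M₂ = 5, y₂ ≡ 8 (mod 13). k = 0×13×2 + 11×5×8 ≡ 50 (mod 65)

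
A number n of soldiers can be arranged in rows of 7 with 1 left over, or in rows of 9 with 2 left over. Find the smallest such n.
M = 7 × 9 = 63. M₁ = 9, y₁ ≡ 4 (mod 7). M₂ = 7, y₂ ≡ 4 (mod 9). n = 1×9×4 + 2×7×4 ≡ 29 (mod 63)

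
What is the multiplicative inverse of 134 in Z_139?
Since 139 is prime, by Fermat 134^(-1) ≡ 134^{137} ≡ 111 mod 139. Verify: 134 × 111 = 14874 ≡ 1 mod 139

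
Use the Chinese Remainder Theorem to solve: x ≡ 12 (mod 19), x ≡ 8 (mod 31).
M = 19 × 31 = 589. M₁ = 31, y₁ ≡ 8 (mod 19). M₂ = 19, y₂ ≡ 18 (mod 31). x = 12×31×8 + 8×19×18 ≡ 411 (mod 589)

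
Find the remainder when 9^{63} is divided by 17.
By Fermat: 9^{16} ≡ 1 (mod 17). 63 = 3×16 + 15. So 9^{63} ≡ 9^{15} ≡ 2 (mod 17)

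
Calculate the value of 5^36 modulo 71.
By repeated squaring (mod 71): 5^{1}≡5, 5^{2}≡25, 5^{4}≡57, 5^{8}≡54, 5^{16}≡5, 5^{32}≡25. Then 5^{36} = 5^{32+4} ≡ 25 × 57 ≡ 5 (mod 71)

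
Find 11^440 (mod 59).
Using Fermat: 11^{58} ≡ 1 (mod 59). 440 ≡ 34 (mod 58). So 11^{440} ≡ 11^{34} ≡ 19 (mod 59)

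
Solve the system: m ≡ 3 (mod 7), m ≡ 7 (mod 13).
M = 7 × 13 = 91. M₁ = 13, y₁ ≡ 6 (mod 7). M₂ = 7, y₂ ≡ 2 (mod 13). m = 3×13×6 + 7×7×2 ≡ 59 (mod 91)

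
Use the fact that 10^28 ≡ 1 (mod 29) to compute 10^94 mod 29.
By Fermat: 10^{28} ≡ 1 (mod 29). 94 = 3×28 + 10. So 10^{94} ≡ 10^{10} ≡ 6 (mod 29)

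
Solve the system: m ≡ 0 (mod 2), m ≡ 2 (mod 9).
M = 2 × 9 = 18. M₁ = 9, y₁ ≡ 1 (mod 2). M₂ = 2, y₂ ≡ 5 (mod 9). m = 0×9×1 + 2×2×5 ≡ 2 (mod 18)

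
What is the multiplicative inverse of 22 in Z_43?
Since 43 is prime, by Fermat 22^(-1) ≡ 22^{41} ≡ 2 mod 43. Verify: 22 × 2 = 44 ≡ 1 mod 43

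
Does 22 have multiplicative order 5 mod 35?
Powers of 22 mod 35: 22^1≡22, 22^2≡29, 22^3≡8, 22^4≡1. Already 22^4≡1, so the order is 4 < 5. No, the actual order is 4.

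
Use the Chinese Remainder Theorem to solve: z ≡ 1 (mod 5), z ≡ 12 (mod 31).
M = 5 × 31 = 155. M₁ = 31, y₁ ≡ 1 (mod 5). M₂ = 5, y₂ ≡ 25 (mod 31). z = 1×31×1 + 12×5×25 ≡ 136 (mod 155)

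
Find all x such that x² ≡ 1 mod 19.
The square roots of 1 mod 19 are 1 and 18. Verify: 1² = 1 ≡ 1 mod 19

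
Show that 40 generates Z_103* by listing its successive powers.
40^1, 40^2, ..., 40^{102} mod 103: [40, 55, 37, 38, 78, 30, 67, 2, 80, 7, 74, 76, 53, 60, 31, 4, 57, 14, 45, 49, 3, 17, 62, 8, 11, 28, 90, 98, 6, 34, 21, 16, 22, 56, 77, 93, 12, 68, 42, 32, 44, 9, 51, 83, 24, 33, 84, 64, 88, 18, 102, 63, 48, 66, 65, 25, 73, 36, 101, 23, 96, 29, 27, 50, 43, 72, 99, 46, 89, 58, 54, 100, 86, 41, 95, 92, 75, 13, 5, 97, 69, 82, 87, 81, 47, 26, 10, 91, 35, 61, 71, 59, 94, 52, 20, 79, 70, 19, 39, 15, 85, 1]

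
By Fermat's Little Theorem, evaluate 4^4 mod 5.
By Fermat's Little Theorem, 4^{4} ≡ 1 mod 5 since 5 is prime and gcd(4, 5) = 1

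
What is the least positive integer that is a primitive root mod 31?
g = 3. Powers: [3, 9, 27, 19, 26, 16, 17, 20, 29, 25, ...] generates all 30 non-zero residues.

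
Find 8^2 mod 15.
8^{2} = 64 ≡ 4 mod 15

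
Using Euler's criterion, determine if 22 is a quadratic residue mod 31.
By Euler's criterion: 22^{15} ≡ 30 (mod 31). Since this equals -1 (≡ 30), 22 is not a QR.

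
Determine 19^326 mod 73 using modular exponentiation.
Using Fermat: 19^{72} ≡ 1 (mod 73). 326 ≡ 38 (mod 72). So 19^{326} ≡ 19^{38} ≡ 69 (mod 73)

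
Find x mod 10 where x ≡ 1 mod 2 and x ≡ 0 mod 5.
M = 2 × 5 = 10. M₁ = 5, y₁ ≡ 1 mod 2. M₂ = 2, y₂ ≡ 3 mod 5. x = 1×5×1 + 0×2×3 ≡ 5 mod 10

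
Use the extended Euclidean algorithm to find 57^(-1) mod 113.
Extended GCD: 57(2) + 113(-1) = 1. So 57^(-1) ≡ 2 (mod 113). Verify: 57 × 2 = 114 ≡ 1 (mod 113)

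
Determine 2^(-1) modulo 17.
Since 17 is prime, by Fermat 2^(-1) ≡ 2^{15} ≡ 9 mod 17. Verify: 2 × 9 = 18 ≡ 1 mod 17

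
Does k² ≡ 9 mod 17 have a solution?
By Euler's criterion: 9^{8} ≡ 1 mod 17. Since this equals 1, 9 is a QR.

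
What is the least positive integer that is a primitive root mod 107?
g = 2. Powers: [2, 4, 8, 16, 32, 64, 21, 42, ...] generates all 106 non-zero residues.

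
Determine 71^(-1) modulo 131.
Since 131 is prime, by Fermat 71^(-1) ≡ 71^{129} ≡ 24 (mod 131). Verify: 71 × 24 = 1704 ≡ 1 (mod 131)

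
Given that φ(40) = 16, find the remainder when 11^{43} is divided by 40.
By Euler: 11^{16} ≡ 1 mod 40 since gcd(11, 40) = 1. 43 = 2×16 + 11. So 11^{43} ≡ 11^{11} ≡ 11 mod 40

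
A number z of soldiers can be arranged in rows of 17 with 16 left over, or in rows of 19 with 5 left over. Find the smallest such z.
M = 17 × 19 = 323. M₁ = 19, y₁ ≡ 9 (mod 17). M₂ = 17, y₂ ≡ 9 (mod 19). z = 16×19×9 + 5×17×9 ≡ 271 (mod 323)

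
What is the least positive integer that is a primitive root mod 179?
g = 2. Powers: [2, 4, 8, 16, 32, 64, 128, 77, ...] generates all 178 non-zero residues.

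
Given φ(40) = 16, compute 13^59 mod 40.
By Euler: 13^{16} ≡ 1 (mod 40) since gcd(13, 40) = 1. 59 = 3×16 + 11. So 13^{59} ≡ 13^{11} ≡ 37 (mod 40)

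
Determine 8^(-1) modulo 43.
Since 43 is prime, by Fermat 8^(-1) ≡ 8^{41} ≡ 27 (mod 43). Verify: 8 × 27 = 216 ≡ 1 (mod 43)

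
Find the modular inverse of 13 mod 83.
Since 83 is prime, by Fermat 13^(-1) ≡ 13^{81} ≡ 32 mod 83. Verify: 13 × 32 = 416 ≡ 1 mod 83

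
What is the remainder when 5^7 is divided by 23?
By repeated squaring (mod 23): 5^{1}≡5, 5^{2}≡2, 5^{4}≡4. Then 5^{7} = 5^{4+2+1} ≡ 4 × 2 × 5 ≡ 17 (mod 23)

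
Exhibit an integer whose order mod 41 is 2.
40 has order 2 mod 41 since 40^{2} ≡ 1 mod 41 and no smaller power works.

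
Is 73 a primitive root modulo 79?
73^{39} ≡ 1 (mod 79) and 39 < 78, so ord_79(73) = 39 ≠ 78 and 73 is not a primitive root.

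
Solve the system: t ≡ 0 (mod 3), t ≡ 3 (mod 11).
M = 3 × 11 = 33. M₁ = 11, y₁ ≡ 2 (mod 3). M₂ = 3, y₂ ≡ 4 (mod 11). t = 0×11×2 + 3×3×4 ≡ 3 (mod 33)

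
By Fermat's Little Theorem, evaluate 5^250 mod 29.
By Fermat: 5^{28} ≡ 1 mod 29. 250 ≡ 26 mod 28. So 5^{250} ≡ 5^{26} ≡ 7 mod 29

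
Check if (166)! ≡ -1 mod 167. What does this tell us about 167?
(166)! mod 167 = 166. Since this equals -1 mod 167, Wilson confirms 167 is prime.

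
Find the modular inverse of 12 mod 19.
Since 19 is prime, by Fermat 12^(-1) ≡ 12^{17} ≡ 8 mod 19. Verify: 12 × 8 = 96 ≡ 1 mod 19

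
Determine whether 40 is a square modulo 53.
By Euler's criterion: 40^{26} ≡ 1 (mod 53). Since this equals 1, 40 is a QR.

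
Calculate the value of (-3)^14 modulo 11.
Using Fermat: (-3)^{10} ≡ 1 mod 11. 14 ≡ 4 mod 10. So (-3)^{14} ≡ (-3)^{4} ≡ 4 mod 11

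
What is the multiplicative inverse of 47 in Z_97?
Since 97 is prime, by Fermat 47^(-1) ≡ 47^{95} ≡ 64 mod 97. Verify: 47 × 64 = 3008 ≡ 1 mod 97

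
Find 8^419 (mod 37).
Using Fermat: 8^{36} ≡ 1 (mod 37). 419 ≡ 23 (mod 36). So 8^{419} ≡ 8^{23} ≡ 14 (mod 37)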